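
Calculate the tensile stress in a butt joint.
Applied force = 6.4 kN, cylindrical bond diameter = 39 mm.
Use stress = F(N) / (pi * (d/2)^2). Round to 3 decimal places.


A = pi * 19.5^2 = 1194.5906 mm^2
sigma = 6400.0 / 1194.5906 = 5.357 MPa

5.357


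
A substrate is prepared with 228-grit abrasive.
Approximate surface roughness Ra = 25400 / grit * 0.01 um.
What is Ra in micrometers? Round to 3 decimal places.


Ra = 25400 / 228 * 0.01 = 1.114 um

1.114


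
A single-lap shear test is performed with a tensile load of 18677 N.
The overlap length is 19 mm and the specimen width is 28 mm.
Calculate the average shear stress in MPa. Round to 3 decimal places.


Shear stress = F / (overlap * width)
= 18677 / (19 * 28)
= 18677 / 532
= 35.107 MPa

35.107


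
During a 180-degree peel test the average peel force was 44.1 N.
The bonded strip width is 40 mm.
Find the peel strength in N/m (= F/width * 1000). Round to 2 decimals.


Peel strength = F/width * 1000
= 44.1 / 40 * 1000
= 1102.50 N/m

1102.50


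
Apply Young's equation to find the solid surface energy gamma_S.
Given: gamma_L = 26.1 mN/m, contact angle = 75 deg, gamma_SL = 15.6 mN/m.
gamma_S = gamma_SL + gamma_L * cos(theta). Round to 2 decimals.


theta_rad = 75 * pi/180 = 1.308997
gamma_S = 15.6 + 26.1 * cos(1.308997)
= 22.36 mN/m

22.36


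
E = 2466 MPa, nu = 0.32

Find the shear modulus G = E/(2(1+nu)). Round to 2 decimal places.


G = 2466 / (2 * 1.32)
= 934.09 MPa

934.09


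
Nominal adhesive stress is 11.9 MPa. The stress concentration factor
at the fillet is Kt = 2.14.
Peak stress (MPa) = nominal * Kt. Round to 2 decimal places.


Peak = 11.9 * 2.14 = 25.47 MPa

25.47


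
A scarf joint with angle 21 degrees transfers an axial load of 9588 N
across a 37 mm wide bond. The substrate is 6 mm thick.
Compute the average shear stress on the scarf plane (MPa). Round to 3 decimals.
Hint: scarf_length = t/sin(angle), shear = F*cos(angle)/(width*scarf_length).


scarf_length = 6 / sin(21 deg) = 16.7426 mm
cos(21 deg) = 0.933580
shear stress = 9588 * 0.933580 / (37 * 16.7426)
= 14.450 MPa

14.450


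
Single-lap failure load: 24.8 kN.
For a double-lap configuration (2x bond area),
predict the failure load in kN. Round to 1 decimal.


Failure load = 24.8 * 2 = 49.6 kN

49.6


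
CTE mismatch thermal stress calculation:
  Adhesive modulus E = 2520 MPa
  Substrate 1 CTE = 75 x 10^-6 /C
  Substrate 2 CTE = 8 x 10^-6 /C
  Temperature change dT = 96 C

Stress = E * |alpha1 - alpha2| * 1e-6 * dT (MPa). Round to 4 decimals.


delta_alpha = |75 - 8| = 67 x 10^-6/C
Stress = 2520 * 67e-6 * 96
= 16.2086 MPa

16.2086


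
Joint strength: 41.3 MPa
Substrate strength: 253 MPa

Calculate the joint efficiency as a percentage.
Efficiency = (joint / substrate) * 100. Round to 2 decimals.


Efficiency = (41.3 / 253) * 100 = 16.32%

16.32


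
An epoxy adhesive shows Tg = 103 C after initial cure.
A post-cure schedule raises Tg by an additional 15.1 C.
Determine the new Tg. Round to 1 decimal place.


New Tg = 103 + 15.1
= 118.1 C

118.1


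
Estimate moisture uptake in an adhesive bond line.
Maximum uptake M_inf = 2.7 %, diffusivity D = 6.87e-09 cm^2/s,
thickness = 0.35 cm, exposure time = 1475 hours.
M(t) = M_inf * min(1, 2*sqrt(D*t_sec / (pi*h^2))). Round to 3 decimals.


Convert time: 1475 h = 5310000 s
ratio = min(1, 2*sqrt(6.87e-09*5310000/(pi*0.35^2)))
= 0.615762
M(t) = 2.7 * 0.615762 = 1.663%

1.663


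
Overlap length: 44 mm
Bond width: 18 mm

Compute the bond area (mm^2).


Bond area = 44 * 18 = 792 mm^2

792


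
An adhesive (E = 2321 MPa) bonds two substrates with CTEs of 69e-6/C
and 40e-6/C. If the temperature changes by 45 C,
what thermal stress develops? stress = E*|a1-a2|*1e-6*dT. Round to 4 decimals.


Stress = 2321 * |69 - 40| * 1e-6 * 45
= 3.0289 MPa

3.0289


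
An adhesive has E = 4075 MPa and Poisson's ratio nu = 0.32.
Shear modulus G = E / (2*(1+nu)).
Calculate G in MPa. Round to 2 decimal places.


G = 4075 / (2*(1+0.32))
= 4075 / 2.64
= 1543.56 MPa

1543.56


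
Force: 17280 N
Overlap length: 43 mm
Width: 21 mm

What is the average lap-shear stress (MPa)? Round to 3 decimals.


Average shear stress = F / (overlap * width)
= 17280 / (43 * 21)
= 19.136 MPa

19.136


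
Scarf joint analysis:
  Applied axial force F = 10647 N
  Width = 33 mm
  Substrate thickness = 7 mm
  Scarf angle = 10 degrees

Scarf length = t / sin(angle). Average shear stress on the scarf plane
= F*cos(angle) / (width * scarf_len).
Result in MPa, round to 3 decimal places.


Scarf length = 7 / sin(10 deg) = 40.3114 mm
cos(10 deg) = 0.984808
Shear = 10647 * 0.984808 / (33 * 40.3114)
= 7.882 MPa

7.882


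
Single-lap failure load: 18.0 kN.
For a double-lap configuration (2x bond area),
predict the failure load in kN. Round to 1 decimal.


Failure load = 18.0 * 2 = 36.0 kN

36.0


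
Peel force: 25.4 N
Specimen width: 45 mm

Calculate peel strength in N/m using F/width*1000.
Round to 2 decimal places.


Peel strength = 25.4 / 45 * 1000 = 564.44 N/m

564.44


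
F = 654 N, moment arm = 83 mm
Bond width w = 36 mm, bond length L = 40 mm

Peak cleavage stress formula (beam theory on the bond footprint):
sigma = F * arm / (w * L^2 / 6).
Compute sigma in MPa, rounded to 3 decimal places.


sigma = (654 * 83) / (36 * 1600 / 6)
= 54282 * 6 / 57600
= 325692 / 57600
= 5.654 MPa

5.654


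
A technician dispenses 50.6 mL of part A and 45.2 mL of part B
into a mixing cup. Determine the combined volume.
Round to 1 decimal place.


Combined volume = 50.6 + 45.2
= 95.8 mL

95.8


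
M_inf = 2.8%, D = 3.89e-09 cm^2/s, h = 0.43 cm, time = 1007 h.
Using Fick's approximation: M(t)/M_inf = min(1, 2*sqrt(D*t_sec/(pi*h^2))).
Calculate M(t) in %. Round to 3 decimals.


t = 3625200 s
ratio = min(1, 2*sqrt(3.89e-09*3625200/(pi*0.1849)))
= 0.311621
M(t) = 2.8 * 0.311621 = 0.873%

0.873


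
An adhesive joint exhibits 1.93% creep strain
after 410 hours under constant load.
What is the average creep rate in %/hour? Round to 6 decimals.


Creep rate = strain / time
= 1.93 / 410
= 0.004707 %/h

0.004707


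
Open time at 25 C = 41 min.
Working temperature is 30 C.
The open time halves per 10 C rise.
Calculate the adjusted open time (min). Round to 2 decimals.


factor = 2^((30 - 25) / 10) = 1.4142
ot = 41 / 1.4142 = 28.99 min

28.99


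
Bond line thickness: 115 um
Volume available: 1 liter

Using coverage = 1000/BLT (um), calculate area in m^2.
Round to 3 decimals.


1 L = 1e6 mm^3, thickness = 115 um = 0.115 mm
Area = 1e6 / 0.115 mm^2 = (1e6 / 0.115) / 1e6 m^2 = 1000 / 115 m^2
= 8.696 m^2

8.696


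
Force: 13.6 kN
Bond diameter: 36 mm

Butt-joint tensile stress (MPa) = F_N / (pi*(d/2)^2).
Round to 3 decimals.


F_N = 13.6 * 1000 = 13600.0 N
A = pi*(18.0)^2 = 1017.8760 mm^2
stress = 13600.0 / 1017.8760 = 13.361 MPa

13.361


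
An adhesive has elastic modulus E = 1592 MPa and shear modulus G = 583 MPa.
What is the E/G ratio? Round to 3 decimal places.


E/G = 1592 / 583 = 2.731

2.731


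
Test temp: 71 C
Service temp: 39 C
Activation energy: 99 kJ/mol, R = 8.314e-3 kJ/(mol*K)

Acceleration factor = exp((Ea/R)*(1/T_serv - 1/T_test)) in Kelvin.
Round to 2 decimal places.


AF = exp((99/0.008314)*(1/312.15 - 1/344.15))
= 34.71

34.71


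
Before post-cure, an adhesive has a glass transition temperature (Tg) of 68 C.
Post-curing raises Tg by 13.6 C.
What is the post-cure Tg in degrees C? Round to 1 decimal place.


Tg_post = Tg_base + delta_Tg
= 68 + 13.6
= 81.6 C

81.6


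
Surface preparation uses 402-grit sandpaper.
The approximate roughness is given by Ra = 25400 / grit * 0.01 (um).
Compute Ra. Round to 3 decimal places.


Ra = 25400 / 402 * 0.01
= 254 / 402
= 0.632 um

0.632


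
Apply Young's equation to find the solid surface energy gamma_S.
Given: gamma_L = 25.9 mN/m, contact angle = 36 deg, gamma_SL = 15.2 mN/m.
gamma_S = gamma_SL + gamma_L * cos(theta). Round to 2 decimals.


theta_rad = 36 * pi/180 = 0.628319
gamma_S = 15.2 + 25.9 * cos(0.628319)
= 36.15 mN/m

36.15


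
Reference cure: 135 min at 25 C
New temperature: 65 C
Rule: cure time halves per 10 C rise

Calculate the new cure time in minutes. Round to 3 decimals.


factor = 2^((65-25)/10) = 16.0000
t_new = 135 / 16.0000 = 8.438 min

8.438


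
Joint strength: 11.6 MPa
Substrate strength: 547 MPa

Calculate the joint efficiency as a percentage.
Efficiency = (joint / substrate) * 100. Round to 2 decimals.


Efficiency = (11.6 / 547) * 100 = 2.12%

2.12


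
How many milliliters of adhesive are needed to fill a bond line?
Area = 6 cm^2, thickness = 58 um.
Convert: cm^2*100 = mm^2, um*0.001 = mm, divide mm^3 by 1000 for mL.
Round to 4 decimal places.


= (6 * 100) * (58 * 0.001) / 1000
= 0.0348 mL

0.0348


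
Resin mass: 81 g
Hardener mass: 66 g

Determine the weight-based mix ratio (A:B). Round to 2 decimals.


Ratio = 81 / 66 = 1.23

1.23


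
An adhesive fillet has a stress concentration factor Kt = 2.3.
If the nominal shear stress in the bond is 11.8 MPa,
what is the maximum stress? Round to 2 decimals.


Max stress = 11.8 * 2.3 = 27.14 MPa

27.14


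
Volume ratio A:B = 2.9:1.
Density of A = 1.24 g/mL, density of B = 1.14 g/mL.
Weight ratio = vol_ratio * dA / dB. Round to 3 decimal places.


Wt ratio = 2.9 * 1.24 / 1.14
= 3.154

3.154


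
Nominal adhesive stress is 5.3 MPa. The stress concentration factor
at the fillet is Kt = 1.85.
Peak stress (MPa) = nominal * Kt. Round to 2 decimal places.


Peak = 5.3 * 1.85 = 9.81 MPa

9.81


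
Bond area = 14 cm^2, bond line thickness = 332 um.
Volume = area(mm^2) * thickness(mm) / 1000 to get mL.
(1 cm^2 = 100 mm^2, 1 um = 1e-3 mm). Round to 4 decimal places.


area_mm2 = 14 * 100 = 1400
blt_mm = 332 * 1e-3 = 0.332
vol_mm3 = 1400 * 0.332 = 464.8
vol_mL = 464.8 / 1000 = 0.4648 mL

0.4648


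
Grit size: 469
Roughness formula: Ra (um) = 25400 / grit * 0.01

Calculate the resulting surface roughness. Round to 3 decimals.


Ra = 25400 / 469 * 0.01
= 0.542 um

0.542


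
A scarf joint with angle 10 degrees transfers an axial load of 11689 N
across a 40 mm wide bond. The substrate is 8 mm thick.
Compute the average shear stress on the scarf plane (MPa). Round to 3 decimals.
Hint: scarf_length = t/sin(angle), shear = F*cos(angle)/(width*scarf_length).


scarf_length = 8 / sin(10 deg) = 46.0702 mm
cos(10 deg) = 0.984808
shear stress = 11689 * 0.984808 / (40 * 46.0702)
= 6.247 MPa

6.247


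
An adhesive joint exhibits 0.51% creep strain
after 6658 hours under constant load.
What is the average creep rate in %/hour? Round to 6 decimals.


Creep rate = strain / time
= 0.51 / 6658
= 0.000077 %/h

0.000077


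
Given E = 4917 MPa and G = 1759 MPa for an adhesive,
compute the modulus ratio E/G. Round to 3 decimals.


E/G ratio = 4917 / 1759 = 2.795

2.795


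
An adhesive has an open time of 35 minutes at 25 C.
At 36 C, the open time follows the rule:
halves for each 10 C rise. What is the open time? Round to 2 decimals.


Factor = 2^((36-25)/10) = 2.1435
Open time = 35 / 2.1435 = 16.33 min

16.33


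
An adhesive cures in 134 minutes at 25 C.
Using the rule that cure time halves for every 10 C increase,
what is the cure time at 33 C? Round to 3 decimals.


Factor = 2^((33 - 25) / 10) = 1.7411
Cure time = 134 / 1.7411
= 76.963 minutes

76.963


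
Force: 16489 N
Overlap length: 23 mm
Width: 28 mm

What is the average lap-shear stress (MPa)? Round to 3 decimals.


Average shear stress = F / (overlap * width)
= 16489 / (23 * 28)
= 25.604 MPa

25.604


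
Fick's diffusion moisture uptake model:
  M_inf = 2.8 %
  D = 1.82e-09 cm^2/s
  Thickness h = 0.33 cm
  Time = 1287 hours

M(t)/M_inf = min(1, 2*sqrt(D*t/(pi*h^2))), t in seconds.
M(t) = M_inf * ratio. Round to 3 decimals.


t_sec = 1287 * 3600 = 4633200
ratio = 2*sqrt(1.82e-09*4633200/(pi*0.33^2))
= min(1, 0.313991)
= 0.313991
M(t) = 2.8 * 0.313991 = 0.879 %

0.879


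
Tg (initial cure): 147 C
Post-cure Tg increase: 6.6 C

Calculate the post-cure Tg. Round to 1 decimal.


Post-cure Tg = 147 + 6.6 = 153.6 C

153.6


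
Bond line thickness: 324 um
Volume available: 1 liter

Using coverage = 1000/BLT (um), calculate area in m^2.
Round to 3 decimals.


1 L = 1e6 mm^3, thickness = 324 um = 0.324 mm
Area = 1e6 / 0.324 mm^2 = (1e6 / 0.324) / 1e6 m^2 = 1000 / 324 m^2
= 3.086 m^2

3.086


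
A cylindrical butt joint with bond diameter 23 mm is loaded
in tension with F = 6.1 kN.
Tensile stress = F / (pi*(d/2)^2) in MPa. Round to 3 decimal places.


Area = pi * (23/2)^2 = 415.4756 mm^2
Stress = 6.1*1000 / 415.4756
= 14.682 MPa

14.682


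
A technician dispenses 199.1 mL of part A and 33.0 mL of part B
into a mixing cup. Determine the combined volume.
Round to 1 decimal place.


Combined volume = 199.1 + 33.0
= 232.1 mL

232.1


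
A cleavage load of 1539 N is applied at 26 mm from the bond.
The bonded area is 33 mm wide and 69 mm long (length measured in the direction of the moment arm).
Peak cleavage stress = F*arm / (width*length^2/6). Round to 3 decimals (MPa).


Moment = 1539 * 26 = 40014 N*mm
Section modulus = 33 * 4761 / 6 = 157113 / 6 mm^3
Stress = 40014 / (157113 / 6) = 240084 / 157113
= 1.528 MPa

1.528


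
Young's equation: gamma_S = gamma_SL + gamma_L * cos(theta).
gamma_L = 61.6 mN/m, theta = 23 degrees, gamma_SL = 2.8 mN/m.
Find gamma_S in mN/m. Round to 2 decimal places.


cos(23 deg) = 0.920505
gamma_S = 2.8 + 61.6 * 0.920505
= 59.50 mN/m

59.50


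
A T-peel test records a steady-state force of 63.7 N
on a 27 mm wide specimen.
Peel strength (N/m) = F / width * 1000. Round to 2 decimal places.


Peel strength = 63.7 / 27 * 1000
= 2359.26 N/m

2359.26


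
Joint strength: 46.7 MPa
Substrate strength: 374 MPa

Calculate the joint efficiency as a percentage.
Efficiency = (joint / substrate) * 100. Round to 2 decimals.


Efficiency = (46.7 / 374) * 100 = 12.49%

12.49


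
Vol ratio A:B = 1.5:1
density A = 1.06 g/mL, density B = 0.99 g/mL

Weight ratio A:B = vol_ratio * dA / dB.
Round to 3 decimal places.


Weight ratio = 1.5 * 1.06 / 0.99
= 1.606

1.606


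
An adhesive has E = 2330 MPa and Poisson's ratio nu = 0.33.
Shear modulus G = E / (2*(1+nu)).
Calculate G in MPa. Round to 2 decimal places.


G = 2330 / (2*(1+0.33))
= 2330 / 2.66
= 875.94 MPa

875.94


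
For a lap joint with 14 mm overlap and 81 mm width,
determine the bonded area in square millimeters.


Area = 14 * 81 = 1134 mm^2

1134


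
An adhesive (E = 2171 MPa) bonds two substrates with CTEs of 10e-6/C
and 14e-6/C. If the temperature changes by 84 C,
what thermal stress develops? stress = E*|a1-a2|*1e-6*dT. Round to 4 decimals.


Stress = 2171 * |10 - 14| * 1e-6 * 84
= 0.7295 MPa

0.7295


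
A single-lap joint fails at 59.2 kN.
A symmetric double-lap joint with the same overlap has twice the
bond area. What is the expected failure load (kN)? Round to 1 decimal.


Double-lap load = 2 * 59.2 = 118.4 kN

118.4


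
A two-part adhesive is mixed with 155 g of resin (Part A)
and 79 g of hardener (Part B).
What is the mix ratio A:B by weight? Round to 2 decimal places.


Mix ratio = mass_A / mass_B
= 155 / 79
= 1.96

1.96


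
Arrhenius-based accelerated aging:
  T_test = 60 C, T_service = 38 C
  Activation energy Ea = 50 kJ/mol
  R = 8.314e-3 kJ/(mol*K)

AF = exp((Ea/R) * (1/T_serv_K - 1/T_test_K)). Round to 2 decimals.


T_test_K = 333.15, T_serv_K = 311.15
AF = exp((50/8.314e-3) * (1/311.15 - 1/333.15))
= 3.58

3.58


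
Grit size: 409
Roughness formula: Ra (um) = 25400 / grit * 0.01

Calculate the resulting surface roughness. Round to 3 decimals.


Ra = 25400 / 409 * 0.01
= 0.621 um

0.621


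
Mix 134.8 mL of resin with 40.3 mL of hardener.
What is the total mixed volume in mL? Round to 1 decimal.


Total = 134.8 + 40.3 = 175.1 mL

175.1


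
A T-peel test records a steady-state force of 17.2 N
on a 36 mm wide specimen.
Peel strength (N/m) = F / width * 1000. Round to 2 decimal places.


Peel strength = 17.2 / 36 * 1000
= 477.78 N/m

477.78


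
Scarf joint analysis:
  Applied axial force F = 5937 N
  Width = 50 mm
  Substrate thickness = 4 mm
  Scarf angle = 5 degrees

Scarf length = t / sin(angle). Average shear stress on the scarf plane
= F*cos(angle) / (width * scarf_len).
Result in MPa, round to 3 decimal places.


Scarf length = 4 / sin(5 deg) = 45.8949 mm
cos(5 deg) = 0.996195
Shear = 5937 * 0.996195 / (50 * 45.8949)
= 2.577 MPa

2.577


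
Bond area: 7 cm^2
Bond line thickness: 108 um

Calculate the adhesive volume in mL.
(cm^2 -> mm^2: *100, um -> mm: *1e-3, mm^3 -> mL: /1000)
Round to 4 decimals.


V = 7*100 * 108*1e-3 / 1000
= 0.0756 mL

0.0756


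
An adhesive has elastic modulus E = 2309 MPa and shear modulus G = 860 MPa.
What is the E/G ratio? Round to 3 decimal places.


E/G = 2309 / 860 = 2.685

2.685


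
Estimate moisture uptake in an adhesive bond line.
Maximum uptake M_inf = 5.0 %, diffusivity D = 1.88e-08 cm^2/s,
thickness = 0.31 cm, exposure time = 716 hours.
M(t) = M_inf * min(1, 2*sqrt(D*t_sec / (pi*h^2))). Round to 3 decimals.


Convert time: 716 h = 2577600 s
ratio = min(1, 2*sqrt(1.88e-08*2577600/(pi*0.31^2)))
= 0.801272
M(t) = 5.0 * 0.801272 = 4.006%

4.006


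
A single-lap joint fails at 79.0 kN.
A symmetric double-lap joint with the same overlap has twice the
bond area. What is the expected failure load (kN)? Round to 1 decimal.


Double-lap load = 2 * 79.0 = 158.0 kN

158.0


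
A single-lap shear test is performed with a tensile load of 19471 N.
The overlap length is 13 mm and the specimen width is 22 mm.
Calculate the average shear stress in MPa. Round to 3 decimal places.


Shear stress = F / (overlap * width)
= 19471 / (13 * 22)
= 19471 / 286
= 68.080 MPa

68.080


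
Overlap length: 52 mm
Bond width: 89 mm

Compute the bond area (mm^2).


Bond area = 52 * 89 = 4628 mm^2

4628


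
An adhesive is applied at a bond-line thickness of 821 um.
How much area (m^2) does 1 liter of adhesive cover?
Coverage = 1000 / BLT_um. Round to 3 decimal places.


Coverage = 1000 / 821 = 1.218 m^2

1.218


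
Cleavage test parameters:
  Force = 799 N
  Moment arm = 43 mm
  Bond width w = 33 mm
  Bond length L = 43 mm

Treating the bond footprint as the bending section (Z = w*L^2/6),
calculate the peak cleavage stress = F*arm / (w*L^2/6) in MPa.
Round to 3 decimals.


M = 799 * 43 = 34357 N*mm
Z = 33 * 43^2 / 6 = 61017 / 6 mm^3
sigma = M / Z = 6 * 34357 / 61017 = 206142 / 61017
= 3.378 MPa

3.378


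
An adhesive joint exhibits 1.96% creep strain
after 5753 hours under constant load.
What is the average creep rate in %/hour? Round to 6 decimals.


Creep rate = strain / time
= 1.96 / 5753
= 0.000341 %/h

0.000341


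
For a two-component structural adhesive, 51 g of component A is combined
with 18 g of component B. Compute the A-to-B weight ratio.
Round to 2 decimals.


Weight ratio A:B = 51 / 18
= 2.83

2.83


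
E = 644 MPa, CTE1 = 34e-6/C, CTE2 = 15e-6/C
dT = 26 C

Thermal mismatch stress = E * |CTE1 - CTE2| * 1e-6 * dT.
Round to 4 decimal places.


= 644 * 19e-6 * 26
= 0.3181 MPa

0.3181


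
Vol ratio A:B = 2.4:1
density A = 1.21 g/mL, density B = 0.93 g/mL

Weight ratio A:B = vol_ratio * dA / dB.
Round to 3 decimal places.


Weight ratio = 2.4 * 1.21 / 0.93
= 3.123

3.123


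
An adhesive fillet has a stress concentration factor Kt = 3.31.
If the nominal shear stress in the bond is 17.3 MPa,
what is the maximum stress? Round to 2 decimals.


Max stress = 17.3 * 3.31 = 57.26 MPa

57.26


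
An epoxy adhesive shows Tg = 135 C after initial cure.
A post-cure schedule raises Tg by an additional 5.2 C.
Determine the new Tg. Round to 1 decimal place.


New Tg = 135 + 5.2
= 140.2 C

140.2


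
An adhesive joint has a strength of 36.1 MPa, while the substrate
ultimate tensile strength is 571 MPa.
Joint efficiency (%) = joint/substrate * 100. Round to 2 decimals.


Efficiency = 36.1 / 571 * 100
= 6.32%

6.32


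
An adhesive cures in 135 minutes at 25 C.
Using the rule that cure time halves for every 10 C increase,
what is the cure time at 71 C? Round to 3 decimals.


Factor = 2^((71 - 25) / 10) = 24.2515
Cure time = 135 / 24.2515
= 5.567 minutes

5.567


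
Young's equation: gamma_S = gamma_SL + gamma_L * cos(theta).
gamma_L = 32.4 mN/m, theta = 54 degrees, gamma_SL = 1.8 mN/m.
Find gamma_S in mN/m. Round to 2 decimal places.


cos(54 deg) = 0.587785
gamma_S = 1.8 + 32.4 * 0.587785
= 20.84 mN/m

20.84


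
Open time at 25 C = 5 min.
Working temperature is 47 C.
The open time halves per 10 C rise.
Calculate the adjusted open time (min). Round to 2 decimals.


factor = 2^((47 - 25) / 10) = 4.5948
ot = 5 / 4.5948 = 1.09 min

1.09


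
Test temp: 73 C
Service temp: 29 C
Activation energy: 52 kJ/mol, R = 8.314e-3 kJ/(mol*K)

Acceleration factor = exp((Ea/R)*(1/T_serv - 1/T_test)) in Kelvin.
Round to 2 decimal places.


AF = exp((52/0.008314)*(1/302.15 - 1/346.15))
= 13.89

13.89


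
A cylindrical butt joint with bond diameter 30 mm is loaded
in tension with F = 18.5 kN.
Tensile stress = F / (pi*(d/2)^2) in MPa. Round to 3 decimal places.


Area = pi * (30/2)^2 = 706.8583 mm^2
Stress = 18.5*1000 / 706.8583
= 26.172 MPa

26.172


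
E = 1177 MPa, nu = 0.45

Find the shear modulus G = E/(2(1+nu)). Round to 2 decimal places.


G = 1177 / (2 * 1.45)
= 405.86 MPa

405.86


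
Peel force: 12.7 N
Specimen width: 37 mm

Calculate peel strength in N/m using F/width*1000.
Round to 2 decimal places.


Peel strength = 12.7 / 37 * 1000 = 343.24 N/m

343.24


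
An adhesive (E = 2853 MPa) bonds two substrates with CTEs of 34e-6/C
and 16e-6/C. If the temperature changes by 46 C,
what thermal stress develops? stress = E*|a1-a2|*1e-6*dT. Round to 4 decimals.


Stress = 2853 * |34 - 16| * 1e-6 * 46
= 2.3623 MPa

2.3623


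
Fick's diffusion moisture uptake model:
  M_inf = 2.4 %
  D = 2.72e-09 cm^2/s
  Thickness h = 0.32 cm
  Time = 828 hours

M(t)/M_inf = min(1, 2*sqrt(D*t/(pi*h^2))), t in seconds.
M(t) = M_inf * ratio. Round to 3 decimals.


t_sec = 828 * 3600 = 2980800
ratio = 2*sqrt(2.72e-09*2980800/(pi*0.32^2))
= min(1, 0.317509)
= 0.317509
M(t) = 2.4 * 0.317509 = 0.762 %

0.762


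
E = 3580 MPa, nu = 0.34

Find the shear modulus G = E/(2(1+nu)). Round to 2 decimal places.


G = 3580 / (2 * 1.34)
= 1335.82 MPa

1335.82


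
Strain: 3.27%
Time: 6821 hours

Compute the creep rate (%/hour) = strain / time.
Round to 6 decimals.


Creep rate = 3.27 / 6821
= 0.000479 %/h

0.000479


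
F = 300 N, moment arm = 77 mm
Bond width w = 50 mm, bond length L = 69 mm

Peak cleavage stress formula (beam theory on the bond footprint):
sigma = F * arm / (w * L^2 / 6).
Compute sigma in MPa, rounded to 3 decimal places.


sigma = (300 * 77) / (50 * 4761 / 6)
= 23100 * 6 / 238050
= 138600 / 238050
= 0.582 MPa

0.582


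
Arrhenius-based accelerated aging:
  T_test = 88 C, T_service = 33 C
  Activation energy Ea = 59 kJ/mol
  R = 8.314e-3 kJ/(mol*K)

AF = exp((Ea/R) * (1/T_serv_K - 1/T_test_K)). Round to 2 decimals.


T_test_K = 361.15, T_serv_K = 306.15
AF = exp((59/8.314e-3) * (1/306.15 - 1/361.15))
= 34.13

34.13


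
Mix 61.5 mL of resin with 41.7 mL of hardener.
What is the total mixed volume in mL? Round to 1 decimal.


Total = 61.5 + 41.7 = 103.2 mL

103.2


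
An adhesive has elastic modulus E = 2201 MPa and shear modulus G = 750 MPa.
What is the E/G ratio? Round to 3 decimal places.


E/G = 2201 / 750 = 2.935

2.935


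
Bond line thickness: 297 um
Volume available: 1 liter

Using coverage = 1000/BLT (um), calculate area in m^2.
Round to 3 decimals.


1 L = 1e6 mm^3, thickness = 297 um = 0.297 mm
Area = 1e6 / 0.297 mm^2 = (1e6 / 0.297) / 1e6 m^2 = 1000 / 297 m^2
= 3.367 m^2

3.367


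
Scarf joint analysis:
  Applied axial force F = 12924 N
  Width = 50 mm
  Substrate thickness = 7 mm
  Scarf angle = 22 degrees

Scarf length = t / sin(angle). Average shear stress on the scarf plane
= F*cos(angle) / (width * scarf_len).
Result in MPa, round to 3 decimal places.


Scarf length = 7 / sin(22 deg) = 18.6863 mm
cos(22 deg) = 0.927184
Shear = 12924 * 0.927184 / (50 * 18.6863)
= 12.825 MPa

12.825


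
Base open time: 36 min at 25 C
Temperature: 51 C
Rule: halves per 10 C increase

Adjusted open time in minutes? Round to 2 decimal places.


Acceleration = 2^((51-25)/10) = 6.0629
Open time = 36 / 6.0629 = 5.94 min

5.94


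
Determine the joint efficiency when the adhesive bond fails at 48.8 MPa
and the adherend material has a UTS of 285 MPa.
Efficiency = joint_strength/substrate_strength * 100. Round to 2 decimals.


Joint efficiency = 48.8 / 285 * 100
= 17.12%

17.12


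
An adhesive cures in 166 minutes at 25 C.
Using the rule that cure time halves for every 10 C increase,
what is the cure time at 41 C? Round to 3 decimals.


Factor = 2^((41 - 25) / 10) = 3.0314
Cure time = 166 / 3.0314
= 54.760 minutes

54.760


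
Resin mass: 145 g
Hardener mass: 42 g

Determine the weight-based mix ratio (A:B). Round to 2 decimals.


Ratio = 145 / 42 = 3.45

3.45


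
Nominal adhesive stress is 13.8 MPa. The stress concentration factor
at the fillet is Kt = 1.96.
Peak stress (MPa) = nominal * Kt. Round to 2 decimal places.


Peak = 13.8 * 1.96 = 27.05 MPa

27.05


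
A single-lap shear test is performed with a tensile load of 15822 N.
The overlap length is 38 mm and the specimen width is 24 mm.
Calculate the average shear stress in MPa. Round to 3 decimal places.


Shear stress = F / (overlap * width)
= 15822 / (38 * 24)
= 15822 / 912
= 17.349 MPa

17.349


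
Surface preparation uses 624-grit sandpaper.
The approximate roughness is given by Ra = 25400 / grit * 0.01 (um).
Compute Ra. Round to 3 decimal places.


Ra = 25400 / 624 * 0.01
= 254 / 624
= 0.407 um

0.407


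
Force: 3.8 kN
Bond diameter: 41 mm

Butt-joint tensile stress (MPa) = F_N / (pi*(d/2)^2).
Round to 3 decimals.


F_N = 3.8 * 1000 = 3800.0 N
A = pi*(20.5)^2 = 1320.2543 mm^2
stress = 3800.0 / 1320.2543 = 2.878 MPa

2.878


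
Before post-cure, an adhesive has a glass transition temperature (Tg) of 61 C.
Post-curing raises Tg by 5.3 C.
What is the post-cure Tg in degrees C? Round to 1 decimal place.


Tg_post = Tg_base + delta_Tg
= 61 + 5.3
= 66.3 C

66.3


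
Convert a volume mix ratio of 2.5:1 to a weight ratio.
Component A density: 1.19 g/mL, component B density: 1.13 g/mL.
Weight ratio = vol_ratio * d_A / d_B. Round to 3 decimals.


= 2.5 * 1.19 / 1.13 = 2.633

2.633


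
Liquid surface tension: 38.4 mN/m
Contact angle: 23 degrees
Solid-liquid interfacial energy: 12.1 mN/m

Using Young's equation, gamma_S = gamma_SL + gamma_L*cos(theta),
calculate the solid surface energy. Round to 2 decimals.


gamma_S = 12.1 + 38.4 * cos(23)
= 47.45 mN/m

47.45


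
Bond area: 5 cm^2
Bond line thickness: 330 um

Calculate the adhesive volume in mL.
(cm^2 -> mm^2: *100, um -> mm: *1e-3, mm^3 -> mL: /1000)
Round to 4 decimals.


V = 5*100 * 330*1e-3 / 1000
= 0.1650 mL

0.1650


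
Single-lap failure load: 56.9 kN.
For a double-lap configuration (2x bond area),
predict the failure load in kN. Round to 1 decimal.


Failure load = 56.9 * 2 = 113.8 kN

113.8


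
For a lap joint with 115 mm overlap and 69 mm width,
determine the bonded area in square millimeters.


Area = 115 * 69 = 7935 mm^2

7935


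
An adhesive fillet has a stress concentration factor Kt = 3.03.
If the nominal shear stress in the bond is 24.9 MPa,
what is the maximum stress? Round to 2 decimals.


Max stress = 24.9 * 3.03 = 75.45 MPa

75.45


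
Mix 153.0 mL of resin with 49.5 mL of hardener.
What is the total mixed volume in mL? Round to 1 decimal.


Total = 153.0 + 49.5 = 202.5 mL

202.5


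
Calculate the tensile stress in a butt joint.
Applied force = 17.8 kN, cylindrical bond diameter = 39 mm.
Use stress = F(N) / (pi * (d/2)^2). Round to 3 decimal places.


A = pi * 19.5^2 = 1194.5906 mm^2
sigma = 17800.0 / 1194.5906 = 14.901 MPa

14.901


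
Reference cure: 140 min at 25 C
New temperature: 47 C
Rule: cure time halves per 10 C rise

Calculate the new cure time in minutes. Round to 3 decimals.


factor = 2^((47-25)/10) = 4.5948
t_new = 140 / 4.5948 = 30.469 min

30.469


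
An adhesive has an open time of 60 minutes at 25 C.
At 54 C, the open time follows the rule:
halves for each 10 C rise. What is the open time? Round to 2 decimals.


Factor = 2^((54-25)/10) = 7.4643
Open time = 60 / 7.4643 = 8.04 min

8.04


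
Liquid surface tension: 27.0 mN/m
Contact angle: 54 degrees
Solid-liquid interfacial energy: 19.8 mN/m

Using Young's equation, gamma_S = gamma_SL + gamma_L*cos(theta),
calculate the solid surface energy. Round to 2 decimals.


gamma_S = 19.8 + 27.0 * cos(54)
= 35.67 mN/m

35.67


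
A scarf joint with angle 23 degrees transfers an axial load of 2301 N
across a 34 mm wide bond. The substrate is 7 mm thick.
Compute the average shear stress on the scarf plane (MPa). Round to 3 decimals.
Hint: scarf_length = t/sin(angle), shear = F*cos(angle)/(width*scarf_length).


scarf_length = 7 / sin(23 deg) = 17.9151 mm
cos(23 deg) = 0.920505
shear stress = 2301 * 0.920505 / (34 * 17.9151)
= 3.477 MPa

3.477


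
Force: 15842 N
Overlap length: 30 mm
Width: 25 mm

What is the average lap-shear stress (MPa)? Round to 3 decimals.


Average shear stress = F / (overlap * width)
= 15842 / (30 * 25)
= 21.123 MPa

21.123


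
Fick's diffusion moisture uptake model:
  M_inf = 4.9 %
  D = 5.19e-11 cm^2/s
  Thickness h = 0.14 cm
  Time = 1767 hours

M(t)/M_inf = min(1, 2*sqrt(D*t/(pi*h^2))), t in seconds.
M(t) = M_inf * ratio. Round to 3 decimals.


t_sec = 1767 * 3600 = 6361200
ratio = 2*sqrt(5.19e-11*6361200/(pi*0.14^2))
= min(1, 0.146447)
= 0.146447
M(t) = 4.9 * 0.146447 = 0.718 %

0.718


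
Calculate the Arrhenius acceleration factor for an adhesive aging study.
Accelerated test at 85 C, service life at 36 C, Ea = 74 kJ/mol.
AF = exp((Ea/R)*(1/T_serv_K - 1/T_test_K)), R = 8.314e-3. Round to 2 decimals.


T_test = 358.15 K, T_serv = 309.15 K
Ea/R = 74 / 0.008314 = 8900.65
AF = exp(8900.65 * (1/309.15 - 1/358.15))
= 51.37

51.37


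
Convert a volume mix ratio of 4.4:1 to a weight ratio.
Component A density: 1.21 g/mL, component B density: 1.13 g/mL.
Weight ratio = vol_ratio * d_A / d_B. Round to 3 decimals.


= 4.4 * 1.21 / 1.13 = 4.712

4.712


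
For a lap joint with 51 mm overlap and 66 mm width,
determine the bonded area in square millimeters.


Area = 51 * 66 = 3366 mm^2

3366


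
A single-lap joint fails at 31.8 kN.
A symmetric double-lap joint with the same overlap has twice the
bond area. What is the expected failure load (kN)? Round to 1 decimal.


Double-lap load = 2 * 31.8 = 63.6 kN

63.6


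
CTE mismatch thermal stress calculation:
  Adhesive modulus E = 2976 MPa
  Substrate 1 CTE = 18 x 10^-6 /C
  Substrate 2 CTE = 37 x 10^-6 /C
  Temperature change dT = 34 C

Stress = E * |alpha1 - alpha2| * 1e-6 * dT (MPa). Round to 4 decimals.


delta_alpha = |18 - 37| = 19 x 10^-6/C
Stress = 2976 * 19e-6 * 34
= 1.9225 MPa

1.9225


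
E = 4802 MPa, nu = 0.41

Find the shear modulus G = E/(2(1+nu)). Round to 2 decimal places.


G = 4802 / (2 * 1.41)
= 1702.84 MPa

1702.84


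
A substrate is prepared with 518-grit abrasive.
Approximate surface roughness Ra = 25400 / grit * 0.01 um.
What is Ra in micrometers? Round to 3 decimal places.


Ra = 25400 / 518 * 0.01 = 0.490 um

0.490


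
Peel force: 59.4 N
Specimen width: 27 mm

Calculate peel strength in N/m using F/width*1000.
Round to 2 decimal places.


Peel strength = 59.4 / 27 * 1000 = 2200.00 N/m

2200.00


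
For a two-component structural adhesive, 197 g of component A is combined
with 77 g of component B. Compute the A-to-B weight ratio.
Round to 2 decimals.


Weight ratio A:B = 197 / 77
= 2.56

2.56


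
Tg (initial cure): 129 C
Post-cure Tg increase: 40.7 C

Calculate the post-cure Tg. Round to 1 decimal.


Post-cure Tg = 129 + 40.7 = 169.7 C

169.7


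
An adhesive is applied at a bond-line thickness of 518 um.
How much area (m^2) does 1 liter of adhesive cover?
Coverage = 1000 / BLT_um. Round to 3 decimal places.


Coverage = 1000 / 518 = 1.931 m^2

1.931


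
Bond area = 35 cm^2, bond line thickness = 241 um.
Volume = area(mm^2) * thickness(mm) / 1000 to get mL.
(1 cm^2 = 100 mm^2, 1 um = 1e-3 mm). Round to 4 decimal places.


area_mm2 = 35 * 100 = 3500
blt_mm = 241 * 1e-3 = 0.241
vol_mm3 = 3500 * 0.241 = 843.5
vol_mL = 843.5 / 1000 = 0.8435 mL

0.8435


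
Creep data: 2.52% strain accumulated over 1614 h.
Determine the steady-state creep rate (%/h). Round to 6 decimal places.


Rate = 2.52 / 1614 = 0.001561 %/h

0.001561


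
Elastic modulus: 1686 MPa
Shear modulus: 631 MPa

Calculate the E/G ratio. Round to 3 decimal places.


E / G = 1686 / 631 = 2.672

2.672


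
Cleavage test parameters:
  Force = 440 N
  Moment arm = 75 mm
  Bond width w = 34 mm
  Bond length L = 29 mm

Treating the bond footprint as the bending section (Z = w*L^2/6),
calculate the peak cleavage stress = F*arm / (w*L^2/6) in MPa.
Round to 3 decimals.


M = 440 * 75 = 33000 N*mm
Z = 34 * 29^2 / 6 = 28594 / 6 mm^3
sigma = M / Z = 6 * 33000 / 28594 = 198000 / 28594
= 6.925 MPa

6.925


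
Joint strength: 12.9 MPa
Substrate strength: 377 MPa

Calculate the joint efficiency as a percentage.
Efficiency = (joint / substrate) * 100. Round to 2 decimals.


Efficiency = (12.9 / 377) * 100 = 3.42%

3.42


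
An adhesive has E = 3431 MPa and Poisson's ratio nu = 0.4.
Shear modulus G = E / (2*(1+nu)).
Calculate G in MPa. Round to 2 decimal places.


G = 3431 / (2*(1+0.4))
= 3431 / 2.80
= 1225.36 MPa

1225.36


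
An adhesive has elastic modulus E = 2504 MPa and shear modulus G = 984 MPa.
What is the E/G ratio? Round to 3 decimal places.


E/G = 2504 / 984 = 2.545

2.545


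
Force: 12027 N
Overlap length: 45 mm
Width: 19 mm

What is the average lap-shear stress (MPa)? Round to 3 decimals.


Average shear stress = F / (overlap * width)
= 12027 / (45 * 19)
= 14.067 MPa

14.067


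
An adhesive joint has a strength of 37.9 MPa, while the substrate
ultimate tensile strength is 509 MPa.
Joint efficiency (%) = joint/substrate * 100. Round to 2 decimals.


Efficiency = 37.9 / 509 * 100
= 7.45%

7.45


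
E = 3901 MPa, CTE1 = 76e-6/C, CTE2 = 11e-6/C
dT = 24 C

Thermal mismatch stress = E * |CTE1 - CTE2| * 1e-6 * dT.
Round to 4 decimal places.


= 3901 * 65e-6 * 24
= 6.0856 MPa

6.0856


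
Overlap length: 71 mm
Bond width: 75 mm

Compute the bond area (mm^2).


Bond area = 71 * 75 = 5325 mm^2

5325


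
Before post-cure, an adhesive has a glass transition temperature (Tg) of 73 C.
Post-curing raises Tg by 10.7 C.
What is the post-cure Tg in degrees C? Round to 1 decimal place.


Tg_post = Tg_base + delta_Tg
= 73 + 10.7
= 83.7 C

83.7


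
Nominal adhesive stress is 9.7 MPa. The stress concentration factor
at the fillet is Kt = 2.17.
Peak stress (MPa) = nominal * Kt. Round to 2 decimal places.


Peak = 9.7 * 2.17 = 21.05 MPa

21.05


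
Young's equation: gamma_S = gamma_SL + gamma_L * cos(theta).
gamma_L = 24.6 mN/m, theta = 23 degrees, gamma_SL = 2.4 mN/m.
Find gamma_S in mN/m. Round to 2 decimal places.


cos(23 deg) = 0.920505
gamma_S = 2.4 + 24.6 * 0.920505
= 25.04 mN/m

25.04


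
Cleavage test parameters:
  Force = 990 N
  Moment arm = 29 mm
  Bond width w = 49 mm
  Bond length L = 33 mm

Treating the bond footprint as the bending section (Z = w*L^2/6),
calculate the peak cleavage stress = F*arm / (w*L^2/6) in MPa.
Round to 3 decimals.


M = 990 * 29 = 28710 N*mm
Z = 49 * 33^2 / 6 = 53361 / 6 mm^3
sigma = M / Z = 6 * 28710 / 53361 = 172260 / 53361
= 3.228 MPa

3.228


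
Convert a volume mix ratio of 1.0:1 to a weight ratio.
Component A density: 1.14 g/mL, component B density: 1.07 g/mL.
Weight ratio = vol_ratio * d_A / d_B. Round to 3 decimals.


= 1.0 * 1.14 / 1.07 = 1.065

1.065


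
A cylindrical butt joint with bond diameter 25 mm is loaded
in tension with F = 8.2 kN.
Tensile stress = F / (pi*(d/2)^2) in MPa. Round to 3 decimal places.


Area = pi * (25/2)^2 = 490.8739 mm^2
Stress = 8.2*1000 / 490.8739
= 16.705 MPa

16.705


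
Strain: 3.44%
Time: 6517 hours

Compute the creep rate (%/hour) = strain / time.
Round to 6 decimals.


Creep rate = 3.44 / 6517
= 0.000528 %/h

0.000528


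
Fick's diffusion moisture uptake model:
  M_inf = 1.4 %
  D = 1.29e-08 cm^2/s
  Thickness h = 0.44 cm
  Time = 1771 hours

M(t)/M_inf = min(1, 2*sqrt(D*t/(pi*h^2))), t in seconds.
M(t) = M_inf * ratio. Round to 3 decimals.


t_sec = 1771 * 3600 = 6375600
ratio = 2*sqrt(1.29e-08*6375600/(pi*0.44^2))
= min(1, 0.735458)
= 0.735458
M(t) = 1.4 * 0.735458 = 1.030 %

1.030


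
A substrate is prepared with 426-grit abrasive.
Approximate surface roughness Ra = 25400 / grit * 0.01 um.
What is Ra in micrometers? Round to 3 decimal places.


Ra = 25400 / 426 * 0.01 = 0.596 um

0.596


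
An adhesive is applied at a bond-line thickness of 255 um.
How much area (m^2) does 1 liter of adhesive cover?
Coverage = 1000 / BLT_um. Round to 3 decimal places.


Coverage = 1000 / 255 = 3.922 m^2

3.922


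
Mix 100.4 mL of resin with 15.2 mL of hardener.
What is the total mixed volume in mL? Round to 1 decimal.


Total = 100.4 + 15.2 = 115.6 mL

115.6


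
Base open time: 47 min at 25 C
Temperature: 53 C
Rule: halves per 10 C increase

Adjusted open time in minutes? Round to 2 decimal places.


Acceleration = 2^((53-25)/10) = 6.9644
Open time = 47 / 6.9644 = 6.75 min

6.75


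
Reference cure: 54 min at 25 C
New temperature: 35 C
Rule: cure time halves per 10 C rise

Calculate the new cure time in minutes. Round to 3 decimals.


factor = 2^((35-25)/10) = 2.0000
t_new = 54 / 2.0000 = 27.000 min

27.000


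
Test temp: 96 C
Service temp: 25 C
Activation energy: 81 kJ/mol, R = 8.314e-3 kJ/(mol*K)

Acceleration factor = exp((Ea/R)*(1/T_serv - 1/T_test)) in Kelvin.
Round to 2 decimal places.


AF = exp((81/0.008314)*(1/298.15 - 1/369.15))
= 536.39

536.39


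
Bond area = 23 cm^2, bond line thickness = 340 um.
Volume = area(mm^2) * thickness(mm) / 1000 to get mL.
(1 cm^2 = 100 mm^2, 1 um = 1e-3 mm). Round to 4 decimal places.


area_mm2 = 23 * 100 = 2300
blt_mm = 340 * 1e-3 = 0.34
vol_mm3 = 2300 * 0.34 = 782.0
vol_mL = 782.0 / 1000 = 0.7820 mL

0.7820


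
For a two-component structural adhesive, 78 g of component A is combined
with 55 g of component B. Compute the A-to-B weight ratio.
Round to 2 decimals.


Weight ratio A:B = 78 / 55
= 1.42

1.42


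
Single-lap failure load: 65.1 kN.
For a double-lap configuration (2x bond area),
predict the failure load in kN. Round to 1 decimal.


Failure load = 65.1 * 2 = 130.2 kN

130.2


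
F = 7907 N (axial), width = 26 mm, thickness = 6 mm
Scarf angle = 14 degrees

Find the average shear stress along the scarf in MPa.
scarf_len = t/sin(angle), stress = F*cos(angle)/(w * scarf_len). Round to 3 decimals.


scarf_len = 6/sin(14 deg) = 24.8014
cos(14 deg) = 0.970296
stress = 7907*0.970296/(26*24.8014) = 11.898 MPa

11.898


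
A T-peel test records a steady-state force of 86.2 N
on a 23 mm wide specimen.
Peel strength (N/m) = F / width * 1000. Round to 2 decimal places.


Peel strength = 86.2 / 23 * 1000
= 3747.83 N/m

3747.83


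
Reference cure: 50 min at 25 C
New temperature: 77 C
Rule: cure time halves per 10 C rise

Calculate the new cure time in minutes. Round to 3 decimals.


factor = 2^((77-25)/10) = 36.7583
t_new = 50 / 36.7583 = 1.360 min

1.360


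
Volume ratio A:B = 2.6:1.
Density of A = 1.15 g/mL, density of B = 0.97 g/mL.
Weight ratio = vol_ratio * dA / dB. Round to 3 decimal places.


Wt ratio = 2.6 * 1.15 / 0.97
= 3.082

3.082
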